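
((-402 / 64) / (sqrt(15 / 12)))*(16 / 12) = -67*sqrt(5) / 20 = -7.49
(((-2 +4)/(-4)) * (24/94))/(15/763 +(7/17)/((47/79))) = -38913/216962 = -0.18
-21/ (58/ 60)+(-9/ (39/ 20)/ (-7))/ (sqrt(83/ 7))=-21.53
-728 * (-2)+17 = 1473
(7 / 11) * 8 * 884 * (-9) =-445536 / 11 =-40503.27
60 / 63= 20 / 21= 0.95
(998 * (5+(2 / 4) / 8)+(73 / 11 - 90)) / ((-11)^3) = -3.73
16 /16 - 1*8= -7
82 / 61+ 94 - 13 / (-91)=40773 / 427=95.49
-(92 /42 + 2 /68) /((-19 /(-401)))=-635585 /13566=-46.85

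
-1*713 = -713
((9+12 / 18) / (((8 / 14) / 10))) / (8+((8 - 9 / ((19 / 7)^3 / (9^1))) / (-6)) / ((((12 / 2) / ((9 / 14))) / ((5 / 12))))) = 779731120 / 36738539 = 21.22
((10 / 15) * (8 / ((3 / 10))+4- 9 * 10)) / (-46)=178 / 207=0.86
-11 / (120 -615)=1 / 45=0.02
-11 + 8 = -3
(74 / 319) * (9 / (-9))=-74 / 319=-0.23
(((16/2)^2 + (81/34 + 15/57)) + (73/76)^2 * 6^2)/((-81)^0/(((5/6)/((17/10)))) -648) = -2918275/18877412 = -0.15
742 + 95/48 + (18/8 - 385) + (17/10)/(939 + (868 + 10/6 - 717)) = 283927349/786000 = 361.23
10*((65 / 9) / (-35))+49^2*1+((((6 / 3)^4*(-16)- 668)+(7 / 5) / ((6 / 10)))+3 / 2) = 186325 / 126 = 1478.77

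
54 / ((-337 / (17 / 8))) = -459 / 1348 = -0.34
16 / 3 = 5.33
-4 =-4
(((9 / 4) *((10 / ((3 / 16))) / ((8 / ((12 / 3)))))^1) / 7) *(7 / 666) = 10 / 111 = 0.09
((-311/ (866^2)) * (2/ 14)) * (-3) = 933/ 5249692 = 0.00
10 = 10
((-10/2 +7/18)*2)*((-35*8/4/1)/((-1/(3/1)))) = -5810/3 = -1936.67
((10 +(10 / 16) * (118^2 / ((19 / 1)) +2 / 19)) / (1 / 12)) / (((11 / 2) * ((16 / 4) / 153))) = 16328925 / 418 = 39064.41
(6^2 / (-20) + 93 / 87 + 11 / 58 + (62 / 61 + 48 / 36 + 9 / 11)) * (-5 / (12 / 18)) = -1533289 / 77836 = -19.70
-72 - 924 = -996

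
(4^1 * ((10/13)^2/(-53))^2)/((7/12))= 480000/561594943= 0.00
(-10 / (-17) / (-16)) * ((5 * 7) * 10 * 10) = -4375 / 34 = -128.68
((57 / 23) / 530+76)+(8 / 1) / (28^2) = 22702224 / 298655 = 76.01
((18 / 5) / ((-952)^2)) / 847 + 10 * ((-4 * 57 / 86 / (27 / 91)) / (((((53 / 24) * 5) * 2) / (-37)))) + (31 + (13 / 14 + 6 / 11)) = 2390415770000653 / 13120877948640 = 182.18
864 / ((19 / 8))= 6912 / 19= 363.79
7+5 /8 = 61 /8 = 7.62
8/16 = 1/2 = 0.50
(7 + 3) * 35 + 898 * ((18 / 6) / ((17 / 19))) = 57136 / 17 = 3360.94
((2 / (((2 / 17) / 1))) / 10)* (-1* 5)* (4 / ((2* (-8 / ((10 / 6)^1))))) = 3.54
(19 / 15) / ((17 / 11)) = 209 / 255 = 0.82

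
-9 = -9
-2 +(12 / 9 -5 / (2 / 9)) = -139 / 6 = -23.17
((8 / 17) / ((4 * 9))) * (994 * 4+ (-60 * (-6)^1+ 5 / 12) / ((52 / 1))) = 146197 / 2808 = 52.06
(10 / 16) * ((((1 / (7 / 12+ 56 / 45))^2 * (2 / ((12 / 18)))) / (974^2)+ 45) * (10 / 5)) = 5776067310525 / 102685638916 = 56.25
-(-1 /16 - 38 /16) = 39 /16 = 2.44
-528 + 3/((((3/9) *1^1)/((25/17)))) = -8751/17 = -514.76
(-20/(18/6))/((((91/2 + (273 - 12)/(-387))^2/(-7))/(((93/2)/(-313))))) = -3209864/930300165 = -0.00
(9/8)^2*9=729/64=11.39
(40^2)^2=2560000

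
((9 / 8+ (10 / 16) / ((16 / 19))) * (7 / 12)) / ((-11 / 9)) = -5019 / 5632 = -0.89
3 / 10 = 0.30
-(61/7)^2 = -3721/49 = -75.94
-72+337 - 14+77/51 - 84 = 8594/51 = 168.51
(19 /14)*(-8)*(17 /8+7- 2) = -1083 /14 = -77.36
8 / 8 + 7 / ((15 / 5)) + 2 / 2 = 13 / 3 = 4.33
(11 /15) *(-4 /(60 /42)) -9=-829 /75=-11.05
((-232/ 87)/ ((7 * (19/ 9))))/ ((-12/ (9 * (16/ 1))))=288/ 133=2.17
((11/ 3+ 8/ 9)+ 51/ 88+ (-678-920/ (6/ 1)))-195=-1021.20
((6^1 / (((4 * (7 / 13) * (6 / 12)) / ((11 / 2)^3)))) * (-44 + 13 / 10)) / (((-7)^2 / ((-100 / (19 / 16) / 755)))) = 12665796 / 140581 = 90.10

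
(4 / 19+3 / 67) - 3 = -3494 / 1273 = -2.74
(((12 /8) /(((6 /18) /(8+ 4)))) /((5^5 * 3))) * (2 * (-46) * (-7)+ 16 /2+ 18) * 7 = 16884 /625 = 27.01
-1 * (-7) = 7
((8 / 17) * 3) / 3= 8 / 17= 0.47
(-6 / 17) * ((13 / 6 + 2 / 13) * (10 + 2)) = -2172 / 221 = -9.83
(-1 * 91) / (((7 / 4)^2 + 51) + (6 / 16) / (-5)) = -1040 / 617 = -1.69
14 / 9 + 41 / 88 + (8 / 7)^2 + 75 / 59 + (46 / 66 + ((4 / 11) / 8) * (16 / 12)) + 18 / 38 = 253628425 / 43503768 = 5.83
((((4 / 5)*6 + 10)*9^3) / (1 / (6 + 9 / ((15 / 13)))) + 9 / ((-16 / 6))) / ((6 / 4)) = 99258.39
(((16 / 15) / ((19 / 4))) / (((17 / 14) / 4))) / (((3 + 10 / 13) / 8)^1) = 53248 / 33915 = 1.57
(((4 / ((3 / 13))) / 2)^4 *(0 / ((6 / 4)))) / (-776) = 0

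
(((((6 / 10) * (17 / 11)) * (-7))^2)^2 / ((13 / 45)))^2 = 21371290502818772671281 / 566041420140625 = 37755700.81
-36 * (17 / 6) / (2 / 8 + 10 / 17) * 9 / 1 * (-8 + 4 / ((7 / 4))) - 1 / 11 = 9155387 / 1463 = 6257.95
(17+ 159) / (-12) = -44 / 3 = -14.67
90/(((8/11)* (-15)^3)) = -11/300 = -0.04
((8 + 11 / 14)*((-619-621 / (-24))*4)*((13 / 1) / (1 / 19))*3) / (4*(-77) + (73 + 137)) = 432473535 / 2744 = 157606.97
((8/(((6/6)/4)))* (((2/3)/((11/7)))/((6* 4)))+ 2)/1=254/99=2.57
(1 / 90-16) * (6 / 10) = -1439 / 150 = -9.59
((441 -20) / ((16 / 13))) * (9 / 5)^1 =49257 / 80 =615.71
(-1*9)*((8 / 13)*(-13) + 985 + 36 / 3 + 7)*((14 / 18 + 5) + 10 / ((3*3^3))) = -158696 / 3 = -52898.67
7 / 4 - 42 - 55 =-381 / 4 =-95.25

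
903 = 903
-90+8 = -82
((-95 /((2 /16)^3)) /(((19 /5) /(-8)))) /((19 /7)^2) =5017600 /361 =13899.17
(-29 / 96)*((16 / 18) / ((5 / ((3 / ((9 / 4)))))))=-29 / 405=-0.07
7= 7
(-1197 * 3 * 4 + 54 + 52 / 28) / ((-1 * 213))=100157 / 1491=67.17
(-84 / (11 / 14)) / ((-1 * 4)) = 294 / 11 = 26.73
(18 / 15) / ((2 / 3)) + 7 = 44 / 5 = 8.80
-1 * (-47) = 47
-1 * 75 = -75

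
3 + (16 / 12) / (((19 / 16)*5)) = 919 / 285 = 3.22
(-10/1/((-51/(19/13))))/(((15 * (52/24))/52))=304/663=0.46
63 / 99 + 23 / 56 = 645 / 616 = 1.05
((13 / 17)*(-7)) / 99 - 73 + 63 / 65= -7885721 / 109395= -72.08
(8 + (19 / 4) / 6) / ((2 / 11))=2321 / 48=48.35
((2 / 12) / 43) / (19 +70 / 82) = 41 / 210012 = 0.00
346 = 346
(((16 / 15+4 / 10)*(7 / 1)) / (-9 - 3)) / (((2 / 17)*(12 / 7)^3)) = -448987 / 311040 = -1.44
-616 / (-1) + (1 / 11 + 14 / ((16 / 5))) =54601 / 88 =620.47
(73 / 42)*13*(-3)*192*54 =-702802.29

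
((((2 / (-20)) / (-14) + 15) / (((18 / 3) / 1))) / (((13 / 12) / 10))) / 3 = 2101 / 273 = 7.70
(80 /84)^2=0.91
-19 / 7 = -2.71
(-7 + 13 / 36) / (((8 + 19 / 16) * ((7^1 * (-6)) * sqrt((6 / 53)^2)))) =12667 / 83349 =0.15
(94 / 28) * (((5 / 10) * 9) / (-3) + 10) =799 / 28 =28.54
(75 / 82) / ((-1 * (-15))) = 5 / 82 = 0.06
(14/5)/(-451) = -14/2255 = -0.01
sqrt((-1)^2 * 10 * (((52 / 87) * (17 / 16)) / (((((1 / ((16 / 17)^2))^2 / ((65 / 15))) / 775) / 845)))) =540800 * sqrt(30566) / 25143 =3760.44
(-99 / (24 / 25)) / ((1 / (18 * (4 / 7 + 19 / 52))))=-2531925 / 1456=-1738.96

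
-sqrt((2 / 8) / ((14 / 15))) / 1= -sqrt(210) / 28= -0.52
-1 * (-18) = 18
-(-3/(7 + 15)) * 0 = 0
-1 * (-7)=7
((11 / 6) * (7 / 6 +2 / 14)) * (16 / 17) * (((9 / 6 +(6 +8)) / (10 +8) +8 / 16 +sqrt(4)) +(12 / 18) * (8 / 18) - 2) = 108295 / 28917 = 3.75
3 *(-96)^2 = 27648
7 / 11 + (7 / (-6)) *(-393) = 10101 / 22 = 459.14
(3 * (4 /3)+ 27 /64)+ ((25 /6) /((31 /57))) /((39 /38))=919747 /77376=11.89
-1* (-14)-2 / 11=152 / 11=13.82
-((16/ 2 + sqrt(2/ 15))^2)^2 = -(sqrt(30) + 120)^4/ 50625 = -4896.60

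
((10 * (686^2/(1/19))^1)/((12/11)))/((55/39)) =58118606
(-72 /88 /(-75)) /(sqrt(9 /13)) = sqrt(13) /275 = 0.01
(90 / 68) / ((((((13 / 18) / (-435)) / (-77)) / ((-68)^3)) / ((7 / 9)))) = -195149908800 / 13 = -15011531446.15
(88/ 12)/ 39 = 0.19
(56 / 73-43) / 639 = -3083 / 46647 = -0.07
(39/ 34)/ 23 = 39/ 782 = 0.05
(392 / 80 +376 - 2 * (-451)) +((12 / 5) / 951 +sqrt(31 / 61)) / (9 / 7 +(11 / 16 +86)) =112 * sqrt(1891) / 601033 +8014022465 / 6246802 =1282.91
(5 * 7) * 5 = 175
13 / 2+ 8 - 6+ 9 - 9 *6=-36.50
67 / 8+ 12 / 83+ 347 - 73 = 187593 / 664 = 282.52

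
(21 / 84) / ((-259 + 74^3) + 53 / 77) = 77 / 124729432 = 0.00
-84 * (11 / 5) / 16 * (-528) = 30492 / 5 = 6098.40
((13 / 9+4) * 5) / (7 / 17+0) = 595 / 9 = 66.11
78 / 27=26 / 9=2.89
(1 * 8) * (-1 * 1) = -8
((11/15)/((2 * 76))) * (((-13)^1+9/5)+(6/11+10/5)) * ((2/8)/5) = -119/57000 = -0.00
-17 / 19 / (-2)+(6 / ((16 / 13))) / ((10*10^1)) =7541 / 15200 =0.50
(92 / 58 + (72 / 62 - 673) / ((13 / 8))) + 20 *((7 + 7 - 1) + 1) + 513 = 4454465 / 11687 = 381.15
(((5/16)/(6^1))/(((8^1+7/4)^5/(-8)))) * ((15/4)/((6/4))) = -3200/270672597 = -0.00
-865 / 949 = -0.91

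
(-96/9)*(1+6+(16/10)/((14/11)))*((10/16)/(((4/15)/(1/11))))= -1445/77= -18.77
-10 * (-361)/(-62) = -58.23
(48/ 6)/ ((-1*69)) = -8/ 69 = -0.12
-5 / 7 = -0.71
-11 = -11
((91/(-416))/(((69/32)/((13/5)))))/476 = -0.00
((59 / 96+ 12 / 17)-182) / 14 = -294869 / 22848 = -12.91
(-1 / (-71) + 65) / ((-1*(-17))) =4616 / 1207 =3.82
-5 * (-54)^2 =-14580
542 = 542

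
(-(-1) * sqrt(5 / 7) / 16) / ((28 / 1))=sqrt(35) / 3136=0.00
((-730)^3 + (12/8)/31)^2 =581728765710201676009/3844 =151334226251353193.55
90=90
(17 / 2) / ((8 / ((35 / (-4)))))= -595 / 64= -9.30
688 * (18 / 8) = 1548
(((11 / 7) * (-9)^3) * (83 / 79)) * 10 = -6655770 / 553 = -12035.75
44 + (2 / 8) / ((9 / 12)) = 133 / 3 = 44.33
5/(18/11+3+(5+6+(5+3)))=11/52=0.21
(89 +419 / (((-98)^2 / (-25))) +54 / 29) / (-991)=-25002765 / 276009356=-0.09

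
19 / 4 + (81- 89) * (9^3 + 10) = -23629 / 4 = -5907.25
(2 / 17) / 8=1 / 68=0.01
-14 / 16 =-7 / 8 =-0.88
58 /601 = 0.10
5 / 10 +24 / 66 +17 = 393 / 22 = 17.86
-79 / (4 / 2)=-79 / 2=-39.50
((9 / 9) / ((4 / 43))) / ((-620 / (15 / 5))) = -129 / 2480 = -0.05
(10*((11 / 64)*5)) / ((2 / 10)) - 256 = -6817 / 32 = -213.03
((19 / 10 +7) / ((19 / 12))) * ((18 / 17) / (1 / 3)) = 28836 / 1615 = 17.86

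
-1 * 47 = -47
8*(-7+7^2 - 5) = 296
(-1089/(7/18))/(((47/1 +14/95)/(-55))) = 34140150/10451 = 3266.69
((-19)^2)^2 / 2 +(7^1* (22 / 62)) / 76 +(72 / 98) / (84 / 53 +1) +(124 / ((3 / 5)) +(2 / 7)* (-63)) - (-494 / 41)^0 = 3100621128793 / 47447484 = 65348.48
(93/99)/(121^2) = 0.00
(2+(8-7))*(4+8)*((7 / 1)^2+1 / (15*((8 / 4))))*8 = 70608 / 5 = 14121.60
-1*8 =-8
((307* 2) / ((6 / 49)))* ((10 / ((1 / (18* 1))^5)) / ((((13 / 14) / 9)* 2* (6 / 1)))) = 994866999840 / 13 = 76528230756.92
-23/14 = -1.64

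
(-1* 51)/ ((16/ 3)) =-153/ 16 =-9.56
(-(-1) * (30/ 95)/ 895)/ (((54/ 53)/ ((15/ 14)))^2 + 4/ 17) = 716295/ 2313475834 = 0.00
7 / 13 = 0.54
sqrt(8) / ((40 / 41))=41 * sqrt(2) / 20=2.90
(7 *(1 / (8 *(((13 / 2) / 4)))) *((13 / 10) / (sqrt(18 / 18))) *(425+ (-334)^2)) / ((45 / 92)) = 160257.25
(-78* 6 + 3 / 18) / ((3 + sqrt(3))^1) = -2807 / 12 + 2807* sqrt(3) / 36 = -98.86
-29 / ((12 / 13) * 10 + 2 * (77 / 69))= -26013 / 10282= -2.53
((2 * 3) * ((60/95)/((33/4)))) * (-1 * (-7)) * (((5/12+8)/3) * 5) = 28280/627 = 45.10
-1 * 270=-270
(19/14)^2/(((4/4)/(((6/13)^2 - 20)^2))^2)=11285278617124864/39970805329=282338.03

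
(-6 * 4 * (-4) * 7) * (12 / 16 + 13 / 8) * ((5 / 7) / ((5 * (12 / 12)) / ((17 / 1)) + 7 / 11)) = 35530 / 29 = 1225.17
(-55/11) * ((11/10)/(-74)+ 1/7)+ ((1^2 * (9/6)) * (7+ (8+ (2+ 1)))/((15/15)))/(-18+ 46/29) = -20121/8806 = -2.28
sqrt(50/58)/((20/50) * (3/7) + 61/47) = 0.63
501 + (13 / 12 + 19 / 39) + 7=79493 / 156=509.57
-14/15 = -0.93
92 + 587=679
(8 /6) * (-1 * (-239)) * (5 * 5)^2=597500 /3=199166.67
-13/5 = -2.60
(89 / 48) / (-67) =-89 / 3216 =-0.03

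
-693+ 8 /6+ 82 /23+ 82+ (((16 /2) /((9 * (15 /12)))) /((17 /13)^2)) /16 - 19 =-186969446 /299115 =-625.08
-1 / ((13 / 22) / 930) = -20460 / 13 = -1573.85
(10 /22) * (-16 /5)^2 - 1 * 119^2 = -778599 /55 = -14156.35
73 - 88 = -15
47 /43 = 1.09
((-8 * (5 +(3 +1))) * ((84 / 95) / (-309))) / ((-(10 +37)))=-2016 / 459895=-0.00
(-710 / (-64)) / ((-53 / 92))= -8165 / 424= -19.26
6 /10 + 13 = 68 /5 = 13.60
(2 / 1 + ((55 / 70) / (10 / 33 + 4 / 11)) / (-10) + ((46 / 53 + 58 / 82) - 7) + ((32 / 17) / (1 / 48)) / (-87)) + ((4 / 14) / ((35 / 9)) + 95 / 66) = -212604920579 / 69290972520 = -3.07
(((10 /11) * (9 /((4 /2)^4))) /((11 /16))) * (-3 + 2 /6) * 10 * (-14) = 33600 /121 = 277.69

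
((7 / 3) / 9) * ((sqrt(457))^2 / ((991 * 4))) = 3199 / 107028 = 0.03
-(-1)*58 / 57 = 58 / 57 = 1.02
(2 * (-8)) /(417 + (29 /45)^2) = -16200 /422633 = -0.04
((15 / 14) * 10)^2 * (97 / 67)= 545625 / 3283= 166.20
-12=-12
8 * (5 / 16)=5 / 2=2.50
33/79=0.42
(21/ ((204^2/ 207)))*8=0.84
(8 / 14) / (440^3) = 1 / 149072000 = 0.00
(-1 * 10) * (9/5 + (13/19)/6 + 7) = -5081/57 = -89.14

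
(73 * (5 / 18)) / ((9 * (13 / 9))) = 365 / 234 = 1.56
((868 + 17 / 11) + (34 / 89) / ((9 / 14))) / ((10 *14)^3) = 0.00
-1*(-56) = 56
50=50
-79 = -79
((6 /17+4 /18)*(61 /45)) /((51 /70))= 75152 /70227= 1.07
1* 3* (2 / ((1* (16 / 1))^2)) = 0.02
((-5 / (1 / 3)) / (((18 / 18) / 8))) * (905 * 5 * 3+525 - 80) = -1682400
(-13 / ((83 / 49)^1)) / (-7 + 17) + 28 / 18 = 5887 / 7470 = 0.79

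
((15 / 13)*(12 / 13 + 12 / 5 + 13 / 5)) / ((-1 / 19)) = -21945 / 169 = -129.85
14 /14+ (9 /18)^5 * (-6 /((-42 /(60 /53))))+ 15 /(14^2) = 22471 /20776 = 1.08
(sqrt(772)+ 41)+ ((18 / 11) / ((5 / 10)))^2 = 2 * sqrt(193)+ 6257 / 121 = 79.50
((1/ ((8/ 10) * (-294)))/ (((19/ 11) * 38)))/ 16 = -55/ 13585152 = -0.00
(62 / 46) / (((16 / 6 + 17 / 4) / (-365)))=-135780 / 1909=-71.13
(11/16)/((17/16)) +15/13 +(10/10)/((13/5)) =483/221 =2.19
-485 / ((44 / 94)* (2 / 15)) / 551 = -341925 / 24244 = -14.10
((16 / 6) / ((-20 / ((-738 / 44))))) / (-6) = -0.37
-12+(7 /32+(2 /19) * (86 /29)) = -202223 /17632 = -11.47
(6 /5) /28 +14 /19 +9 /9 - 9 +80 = 72.78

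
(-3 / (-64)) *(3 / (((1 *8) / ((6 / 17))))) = 27 / 4352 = 0.01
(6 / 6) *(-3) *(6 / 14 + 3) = -72 / 7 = -10.29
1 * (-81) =-81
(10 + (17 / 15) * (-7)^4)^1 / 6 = 40967 / 90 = 455.19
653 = 653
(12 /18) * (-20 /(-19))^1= 40 /57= 0.70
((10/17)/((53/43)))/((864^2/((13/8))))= 2795/2690371584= 0.00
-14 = -14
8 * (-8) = -64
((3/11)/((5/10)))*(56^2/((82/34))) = 319872/451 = 709.25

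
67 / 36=1.86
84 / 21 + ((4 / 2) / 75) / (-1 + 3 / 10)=416 / 105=3.96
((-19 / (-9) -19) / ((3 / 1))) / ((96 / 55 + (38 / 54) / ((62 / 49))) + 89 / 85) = -8811440 / 5241299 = -1.68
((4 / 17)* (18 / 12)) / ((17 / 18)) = 108 / 289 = 0.37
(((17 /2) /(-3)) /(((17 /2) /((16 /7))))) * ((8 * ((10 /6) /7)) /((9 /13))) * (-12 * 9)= 33280 /147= 226.39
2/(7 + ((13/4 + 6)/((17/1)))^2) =9248/33737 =0.27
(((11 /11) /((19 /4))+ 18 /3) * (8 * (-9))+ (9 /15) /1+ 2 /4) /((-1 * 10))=84751 /1900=44.61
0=0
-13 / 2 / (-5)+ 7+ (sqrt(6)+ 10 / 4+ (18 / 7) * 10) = sqrt(6)+ 1278 / 35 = 38.96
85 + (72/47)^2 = 192949/2209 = 87.35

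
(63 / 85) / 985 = 63 / 83725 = 0.00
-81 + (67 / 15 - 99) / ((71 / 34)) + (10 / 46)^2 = -71111708 / 563385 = -126.22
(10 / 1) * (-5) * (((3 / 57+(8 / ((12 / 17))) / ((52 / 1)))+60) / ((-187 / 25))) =55825625 / 138567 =402.88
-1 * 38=-38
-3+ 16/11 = -17/11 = -1.55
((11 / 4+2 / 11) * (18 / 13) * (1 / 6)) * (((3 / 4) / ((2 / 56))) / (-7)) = -1161 / 572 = -2.03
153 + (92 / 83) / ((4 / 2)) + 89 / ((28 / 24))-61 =98096 / 581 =168.84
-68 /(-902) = 34 /451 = 0.08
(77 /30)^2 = 5929 /900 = 6.59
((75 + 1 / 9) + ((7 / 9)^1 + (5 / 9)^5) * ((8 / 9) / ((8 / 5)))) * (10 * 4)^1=1606495360 / 531441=3022.90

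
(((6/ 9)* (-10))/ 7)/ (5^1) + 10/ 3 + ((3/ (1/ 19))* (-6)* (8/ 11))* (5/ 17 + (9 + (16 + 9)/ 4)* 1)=-5056802/ 1309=-3863.10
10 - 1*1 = 9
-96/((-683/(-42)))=-4032/683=-5.90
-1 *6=-6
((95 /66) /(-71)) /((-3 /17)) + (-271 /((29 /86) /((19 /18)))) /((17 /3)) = -1036717007 /6930594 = -149.59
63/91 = 9/13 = 0.69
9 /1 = 9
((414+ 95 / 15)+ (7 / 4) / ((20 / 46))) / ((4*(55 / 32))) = 50923 / 825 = 61.72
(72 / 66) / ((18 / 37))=74 / 33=2.24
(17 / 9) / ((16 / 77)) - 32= -3299 / 144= -22.91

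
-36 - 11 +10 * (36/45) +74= 35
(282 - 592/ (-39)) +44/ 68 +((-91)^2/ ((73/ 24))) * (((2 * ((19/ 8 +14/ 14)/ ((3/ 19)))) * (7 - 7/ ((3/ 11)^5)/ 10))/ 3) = -38608247293078/ 2177955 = -17726834.25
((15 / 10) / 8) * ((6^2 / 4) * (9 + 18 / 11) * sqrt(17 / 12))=1053 * sqrt(51) / 352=21.36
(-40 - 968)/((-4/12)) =3024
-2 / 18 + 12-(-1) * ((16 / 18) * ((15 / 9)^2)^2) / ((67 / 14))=650689 / 48843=13.32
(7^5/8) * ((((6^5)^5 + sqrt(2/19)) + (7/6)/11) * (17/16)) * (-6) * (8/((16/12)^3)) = -14475316915741049107208731899/11264 - 23143239 * sqrt(38)/9728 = -1285095606866215297174531.00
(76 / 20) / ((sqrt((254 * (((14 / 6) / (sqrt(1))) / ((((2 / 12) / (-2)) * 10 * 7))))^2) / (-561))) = -10659 / 508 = -20.98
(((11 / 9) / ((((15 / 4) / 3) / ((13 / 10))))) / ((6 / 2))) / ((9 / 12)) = 1144 / 2025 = 0.56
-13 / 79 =-0.16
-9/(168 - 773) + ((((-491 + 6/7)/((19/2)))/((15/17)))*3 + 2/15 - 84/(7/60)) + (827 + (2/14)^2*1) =-23065607/337953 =-68.25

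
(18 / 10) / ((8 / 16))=18 / 5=3.60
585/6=195/2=97.50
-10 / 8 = -5 / 4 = -1.25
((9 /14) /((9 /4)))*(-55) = -110 /7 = -15.71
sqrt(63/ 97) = 3 * sqrt(679)/ 97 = 0.81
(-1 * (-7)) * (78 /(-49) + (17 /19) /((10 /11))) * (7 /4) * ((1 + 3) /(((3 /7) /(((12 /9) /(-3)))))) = 79198 /2565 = 30.88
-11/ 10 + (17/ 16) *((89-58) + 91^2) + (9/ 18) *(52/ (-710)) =3134779/ 355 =8830.36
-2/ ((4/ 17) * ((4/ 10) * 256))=-0.08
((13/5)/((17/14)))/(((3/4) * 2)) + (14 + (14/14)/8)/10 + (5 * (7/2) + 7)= 111547/4080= 27.34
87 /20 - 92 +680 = 11847 /20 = 592.35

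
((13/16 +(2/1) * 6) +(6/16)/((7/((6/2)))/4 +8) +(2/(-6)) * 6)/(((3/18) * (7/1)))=53673/5768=9.31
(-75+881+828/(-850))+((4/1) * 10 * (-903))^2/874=277388573432/185725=1493544.61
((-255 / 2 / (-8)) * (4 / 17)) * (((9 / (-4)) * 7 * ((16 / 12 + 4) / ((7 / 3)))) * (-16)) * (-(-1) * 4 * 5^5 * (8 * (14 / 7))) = 432000000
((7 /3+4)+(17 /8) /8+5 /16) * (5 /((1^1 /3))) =6635 /64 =103.67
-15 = -15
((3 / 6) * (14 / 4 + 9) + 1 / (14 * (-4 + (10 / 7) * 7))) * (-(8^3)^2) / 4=-8617984 / 21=-410380.19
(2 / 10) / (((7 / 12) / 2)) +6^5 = 272184 / 35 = 7776.69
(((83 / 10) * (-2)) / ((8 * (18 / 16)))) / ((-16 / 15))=83 / 48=1.73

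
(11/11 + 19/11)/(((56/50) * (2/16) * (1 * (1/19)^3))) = 10288500/77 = 133616.88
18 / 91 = 0.20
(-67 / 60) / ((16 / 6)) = -67 / 160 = -0.42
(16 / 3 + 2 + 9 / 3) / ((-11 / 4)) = -3.76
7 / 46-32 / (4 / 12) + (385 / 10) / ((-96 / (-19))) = -389615 / 4416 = -88.23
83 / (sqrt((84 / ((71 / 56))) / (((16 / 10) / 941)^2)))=83 *sqrt(426) / 98805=0.02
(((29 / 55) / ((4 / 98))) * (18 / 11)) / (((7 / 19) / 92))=3193596 / 605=5278.67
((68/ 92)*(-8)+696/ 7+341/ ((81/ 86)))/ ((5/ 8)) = 47528176/ 65205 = 728.90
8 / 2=4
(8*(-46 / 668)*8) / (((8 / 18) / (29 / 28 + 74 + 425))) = -5796414 / 1169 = -4958.44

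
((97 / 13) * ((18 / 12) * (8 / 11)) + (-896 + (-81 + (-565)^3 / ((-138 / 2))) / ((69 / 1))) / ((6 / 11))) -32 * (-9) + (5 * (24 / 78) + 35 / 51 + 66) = 68172.16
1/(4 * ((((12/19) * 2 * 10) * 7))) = 19/6720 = 0.00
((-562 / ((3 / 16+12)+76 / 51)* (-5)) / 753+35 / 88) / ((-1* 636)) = -165309545 / 156789370848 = -0.00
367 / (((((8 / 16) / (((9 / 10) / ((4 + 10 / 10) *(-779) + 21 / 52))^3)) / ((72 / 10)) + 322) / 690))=-233612040954240 / 5191314203298358039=-0.00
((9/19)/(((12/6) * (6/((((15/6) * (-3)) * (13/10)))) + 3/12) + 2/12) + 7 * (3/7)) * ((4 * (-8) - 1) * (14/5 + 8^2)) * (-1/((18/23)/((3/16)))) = 1277.12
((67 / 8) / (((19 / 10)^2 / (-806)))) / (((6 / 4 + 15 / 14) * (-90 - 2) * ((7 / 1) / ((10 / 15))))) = 675025 / 896724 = 0.75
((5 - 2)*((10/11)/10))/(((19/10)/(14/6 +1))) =100/209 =0.48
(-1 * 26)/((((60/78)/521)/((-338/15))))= 29760562/75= 396807.49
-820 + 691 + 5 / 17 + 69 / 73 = -158551 / 1241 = -127.76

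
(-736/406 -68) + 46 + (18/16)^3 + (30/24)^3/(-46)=-22.43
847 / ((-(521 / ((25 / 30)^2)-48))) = -275 / 228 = -1.21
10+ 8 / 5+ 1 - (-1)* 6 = 18.60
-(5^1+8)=-13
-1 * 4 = -4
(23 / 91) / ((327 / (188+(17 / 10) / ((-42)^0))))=6233 / 42510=0.15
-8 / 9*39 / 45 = -104 / 135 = -0.77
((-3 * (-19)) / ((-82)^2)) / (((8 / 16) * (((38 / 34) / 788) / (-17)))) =-341598 / 1681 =-203.21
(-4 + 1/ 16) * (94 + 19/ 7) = -380.81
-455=-455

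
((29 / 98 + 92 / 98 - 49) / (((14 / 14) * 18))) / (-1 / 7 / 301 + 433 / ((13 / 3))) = -2616679 / 98531280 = -0.03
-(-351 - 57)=408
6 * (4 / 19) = 24 / 19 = 1.26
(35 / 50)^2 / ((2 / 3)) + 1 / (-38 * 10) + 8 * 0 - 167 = -631817 / 3800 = -166.27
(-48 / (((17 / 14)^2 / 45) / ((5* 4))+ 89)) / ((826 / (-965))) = 583632000 / 926293451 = 0.63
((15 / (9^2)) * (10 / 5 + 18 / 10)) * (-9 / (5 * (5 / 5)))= -19 / 15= -1.27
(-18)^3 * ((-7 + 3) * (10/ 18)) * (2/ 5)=5184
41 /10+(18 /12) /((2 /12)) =131 /10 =13.10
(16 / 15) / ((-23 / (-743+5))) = 3936 / 115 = 34.23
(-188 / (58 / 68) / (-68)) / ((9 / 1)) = 94 / 261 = 0.36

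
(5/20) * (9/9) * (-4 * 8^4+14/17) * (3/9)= -46419/34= -1365.26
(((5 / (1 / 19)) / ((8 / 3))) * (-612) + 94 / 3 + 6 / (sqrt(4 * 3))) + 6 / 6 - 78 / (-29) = -3787541 / 174 + sqrt(3) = -21765.74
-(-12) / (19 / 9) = 5.68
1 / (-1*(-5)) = 1 / 5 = 0.20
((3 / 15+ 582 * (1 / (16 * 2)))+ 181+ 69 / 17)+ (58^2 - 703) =3895647 / 1360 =2864.45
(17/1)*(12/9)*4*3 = 272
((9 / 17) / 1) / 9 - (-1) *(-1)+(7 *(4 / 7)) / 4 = 1 / 17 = 0.06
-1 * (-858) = 858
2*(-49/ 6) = -16.33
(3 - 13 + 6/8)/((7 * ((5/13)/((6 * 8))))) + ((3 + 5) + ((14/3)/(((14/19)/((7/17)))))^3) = -646176997/4642785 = -139.18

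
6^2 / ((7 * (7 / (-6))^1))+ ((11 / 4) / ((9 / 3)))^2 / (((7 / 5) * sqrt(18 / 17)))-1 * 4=-7.82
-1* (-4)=4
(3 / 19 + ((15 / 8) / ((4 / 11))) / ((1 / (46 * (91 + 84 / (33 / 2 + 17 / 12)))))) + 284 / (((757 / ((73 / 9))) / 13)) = 2024840041613 / 89059536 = 22735.80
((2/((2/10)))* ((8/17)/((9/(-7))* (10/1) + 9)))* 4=-2240/459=-4.88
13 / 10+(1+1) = 33 / 10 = 3.30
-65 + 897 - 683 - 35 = 114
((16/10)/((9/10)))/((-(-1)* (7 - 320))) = -16/2817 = -0.01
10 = 10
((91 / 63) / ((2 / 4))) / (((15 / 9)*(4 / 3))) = 1.30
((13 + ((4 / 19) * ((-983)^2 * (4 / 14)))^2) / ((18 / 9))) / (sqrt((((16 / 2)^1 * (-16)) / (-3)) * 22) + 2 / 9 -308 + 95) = -1029924370508232735 / 127049225954 -12907668351017016 * sqrt(33) / 63524612977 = -9273745.52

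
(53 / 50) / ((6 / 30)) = 53 / 10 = 5.30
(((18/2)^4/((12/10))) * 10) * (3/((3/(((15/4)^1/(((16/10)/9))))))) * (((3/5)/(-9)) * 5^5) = -7688671875/32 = -240270996.09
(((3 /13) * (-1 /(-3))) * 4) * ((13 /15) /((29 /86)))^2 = 2.03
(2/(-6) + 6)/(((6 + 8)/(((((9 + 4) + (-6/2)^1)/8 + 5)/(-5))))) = -85/168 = -0.51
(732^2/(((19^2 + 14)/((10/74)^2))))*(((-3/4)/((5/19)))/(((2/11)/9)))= -125985618/34225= -3681.10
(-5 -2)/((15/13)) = -91/15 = -6.07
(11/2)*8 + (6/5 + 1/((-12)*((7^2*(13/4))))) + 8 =508321/9555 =53.20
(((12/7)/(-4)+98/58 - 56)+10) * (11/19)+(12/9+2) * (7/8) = -22.98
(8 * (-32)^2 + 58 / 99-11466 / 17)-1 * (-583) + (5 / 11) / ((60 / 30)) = 27269119 / 3366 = 8101.34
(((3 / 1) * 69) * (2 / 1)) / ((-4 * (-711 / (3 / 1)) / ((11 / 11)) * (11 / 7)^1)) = 0.28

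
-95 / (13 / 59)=-5605 / 13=-431.15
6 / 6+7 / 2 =9 / 2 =4.50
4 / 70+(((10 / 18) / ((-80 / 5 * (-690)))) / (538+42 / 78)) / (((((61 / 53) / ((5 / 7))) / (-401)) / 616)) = 1589782723 / 37128683340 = 0.04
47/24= 1.96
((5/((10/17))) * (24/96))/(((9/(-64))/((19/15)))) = -2584/135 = -19.14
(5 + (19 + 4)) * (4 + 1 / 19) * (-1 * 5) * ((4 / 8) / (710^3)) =-539 / 680030900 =-0.00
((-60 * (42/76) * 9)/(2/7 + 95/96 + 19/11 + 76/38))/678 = -6985440/79393913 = -0.09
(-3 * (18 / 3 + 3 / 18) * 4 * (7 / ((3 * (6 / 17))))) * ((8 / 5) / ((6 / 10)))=-35224 / 27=-1304.59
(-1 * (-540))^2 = 291600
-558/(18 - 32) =279/7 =39.86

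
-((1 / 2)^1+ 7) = -15 / 2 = -7.50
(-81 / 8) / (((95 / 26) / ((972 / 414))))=-28431 / 4370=-6.51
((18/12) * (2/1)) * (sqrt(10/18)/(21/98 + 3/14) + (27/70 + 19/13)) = 7 * sqrt(5)/3 + 5043/910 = 10.76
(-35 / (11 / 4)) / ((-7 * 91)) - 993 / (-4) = 994073 / 4004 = 248.27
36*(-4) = -144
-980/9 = -108.89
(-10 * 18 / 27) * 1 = -20 / 3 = -6.67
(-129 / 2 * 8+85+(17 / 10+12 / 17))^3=-386799035613381 / 4913000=-78729703.97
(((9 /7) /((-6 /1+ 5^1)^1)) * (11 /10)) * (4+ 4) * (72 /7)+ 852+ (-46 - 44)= 158178 /245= 645.62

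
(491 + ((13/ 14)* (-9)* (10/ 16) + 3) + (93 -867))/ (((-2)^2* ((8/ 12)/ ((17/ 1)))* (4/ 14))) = -1629195/ 256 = -6364.04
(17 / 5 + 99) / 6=256 / 15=17.07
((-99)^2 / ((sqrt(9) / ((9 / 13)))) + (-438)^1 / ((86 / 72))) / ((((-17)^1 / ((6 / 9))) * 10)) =-70623 / 9503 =-7.43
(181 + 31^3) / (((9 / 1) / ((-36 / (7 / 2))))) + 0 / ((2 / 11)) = -239776 / 7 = -34253.71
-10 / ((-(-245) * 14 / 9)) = -9 / 343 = -0.03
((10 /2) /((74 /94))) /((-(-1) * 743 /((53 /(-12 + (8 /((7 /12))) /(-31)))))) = -540547 /14845140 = -0.04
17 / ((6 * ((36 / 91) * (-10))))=-1547 / 2160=-0.72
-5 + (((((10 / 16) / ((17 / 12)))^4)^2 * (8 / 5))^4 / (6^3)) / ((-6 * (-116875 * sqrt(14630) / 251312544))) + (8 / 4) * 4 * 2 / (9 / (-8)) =-173 / 9 + 16103407355224991905689239501953125 * sqrt(14630) / 5107397847073193852614818297113945535489325924352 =-19.22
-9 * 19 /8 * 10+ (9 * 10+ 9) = -459 /4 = -114.75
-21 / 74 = -0.28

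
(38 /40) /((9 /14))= 133 /90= 1.48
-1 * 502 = -502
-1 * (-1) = 1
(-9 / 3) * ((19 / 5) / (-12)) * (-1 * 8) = -38 / 5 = -7.60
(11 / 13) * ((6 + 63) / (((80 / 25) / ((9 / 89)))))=34155 / 18512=1.85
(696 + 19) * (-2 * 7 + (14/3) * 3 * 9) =80080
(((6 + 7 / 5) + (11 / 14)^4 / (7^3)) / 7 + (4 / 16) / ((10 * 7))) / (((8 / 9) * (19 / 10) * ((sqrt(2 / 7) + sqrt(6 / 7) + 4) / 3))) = 13209959169 / (1001428288 * (sqrt(14) + sqrt(42) + 28)) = 0.35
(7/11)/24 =0.03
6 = 6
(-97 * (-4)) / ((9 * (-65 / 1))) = -0.66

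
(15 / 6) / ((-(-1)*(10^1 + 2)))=5 / 24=0.21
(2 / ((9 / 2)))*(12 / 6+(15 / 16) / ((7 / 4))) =71 / 63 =1.13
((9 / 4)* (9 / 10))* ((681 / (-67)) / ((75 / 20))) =-18387 / 3350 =-5.49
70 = 70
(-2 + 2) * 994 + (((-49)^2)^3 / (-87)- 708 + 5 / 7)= -96889441144 / 609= -159095962.47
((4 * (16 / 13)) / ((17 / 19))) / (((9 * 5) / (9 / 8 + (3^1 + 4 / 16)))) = 1064 / 1989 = 0.53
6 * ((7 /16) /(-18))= -0.15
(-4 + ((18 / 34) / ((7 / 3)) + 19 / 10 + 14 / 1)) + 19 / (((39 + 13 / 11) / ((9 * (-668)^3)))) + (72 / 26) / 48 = -39247881428449 / 30940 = -1268515883.27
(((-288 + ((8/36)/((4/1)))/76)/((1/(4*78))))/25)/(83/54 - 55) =92192022/1371325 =67.23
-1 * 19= -19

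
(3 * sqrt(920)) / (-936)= -sqrt(230) / 156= -0.10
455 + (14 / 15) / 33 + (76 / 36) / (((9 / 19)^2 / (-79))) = -11557996 / 40095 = -288.27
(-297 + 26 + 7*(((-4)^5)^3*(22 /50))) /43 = -82678127223 /1075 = -76909885.79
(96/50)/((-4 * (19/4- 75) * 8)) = 0.00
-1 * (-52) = 52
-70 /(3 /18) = -420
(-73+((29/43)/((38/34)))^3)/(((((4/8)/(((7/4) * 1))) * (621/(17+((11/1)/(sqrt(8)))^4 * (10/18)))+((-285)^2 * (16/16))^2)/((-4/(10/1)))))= 5124220357777304/1161270889378365781741095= 0.00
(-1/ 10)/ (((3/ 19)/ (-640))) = 1216/ 3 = 405.33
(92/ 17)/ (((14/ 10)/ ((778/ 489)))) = 357880/ 58191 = 6.15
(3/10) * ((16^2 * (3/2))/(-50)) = -288/125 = -2.30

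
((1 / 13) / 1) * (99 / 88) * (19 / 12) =57 / 416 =0.14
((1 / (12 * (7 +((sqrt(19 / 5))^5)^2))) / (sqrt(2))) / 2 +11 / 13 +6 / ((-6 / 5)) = -54 / 13 +3125 * sqrt(2) / 119902752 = -4.15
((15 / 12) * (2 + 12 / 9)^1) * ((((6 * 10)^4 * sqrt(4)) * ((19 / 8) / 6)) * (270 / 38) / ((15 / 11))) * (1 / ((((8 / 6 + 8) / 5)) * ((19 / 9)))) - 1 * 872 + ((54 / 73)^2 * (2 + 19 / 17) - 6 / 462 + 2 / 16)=59932461873085631 / 1060300472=56524035.83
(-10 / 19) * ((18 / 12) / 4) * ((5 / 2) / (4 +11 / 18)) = -675 / 6308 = -0.11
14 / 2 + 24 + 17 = 48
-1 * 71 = -71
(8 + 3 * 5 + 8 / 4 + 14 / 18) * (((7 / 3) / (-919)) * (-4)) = 6496 / 24813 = 0.26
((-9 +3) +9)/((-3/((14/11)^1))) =-14/11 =-1.27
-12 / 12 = -1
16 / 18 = 8 / 9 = 0.89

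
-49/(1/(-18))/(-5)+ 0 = -882/5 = -176.40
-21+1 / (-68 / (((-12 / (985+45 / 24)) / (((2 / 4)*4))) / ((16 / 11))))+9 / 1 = -6442287 / 536860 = -12.00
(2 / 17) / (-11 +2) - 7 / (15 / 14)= -5008 / 765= -6.55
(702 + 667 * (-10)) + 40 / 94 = -280476 / 47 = -5967.57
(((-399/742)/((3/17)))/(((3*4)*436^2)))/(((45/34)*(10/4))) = -5491/13601368800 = -0.00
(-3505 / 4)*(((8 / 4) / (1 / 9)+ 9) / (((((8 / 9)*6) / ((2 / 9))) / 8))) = -31545 / 4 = -7886.25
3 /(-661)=-3 /661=-0.00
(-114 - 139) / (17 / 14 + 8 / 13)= -46046 / 333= -138.28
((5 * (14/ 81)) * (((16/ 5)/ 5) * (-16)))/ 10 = -1792/ 2025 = -0.88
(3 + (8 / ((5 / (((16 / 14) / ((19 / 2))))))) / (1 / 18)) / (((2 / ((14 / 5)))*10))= 4299 / 4750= 0.91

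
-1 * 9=-9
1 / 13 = 0.08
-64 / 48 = -4 / 3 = -1.33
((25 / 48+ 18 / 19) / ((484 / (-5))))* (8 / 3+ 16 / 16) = -6695 / 120384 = -0.06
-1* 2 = -2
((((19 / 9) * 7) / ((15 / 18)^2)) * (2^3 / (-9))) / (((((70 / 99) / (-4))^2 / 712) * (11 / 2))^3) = -8830882857175033577472 / 6565234375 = -1345097882689.84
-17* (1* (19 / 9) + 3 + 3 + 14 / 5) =-8347 / 45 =-185.49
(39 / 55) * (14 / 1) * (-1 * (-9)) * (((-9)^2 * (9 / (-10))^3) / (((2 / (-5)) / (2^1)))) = 145083393 / 5500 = 26378.80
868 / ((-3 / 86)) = -74648 / 3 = -24882.67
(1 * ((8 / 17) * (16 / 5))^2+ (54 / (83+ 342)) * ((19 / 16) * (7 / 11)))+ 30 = 20576839 / 635800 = 32.36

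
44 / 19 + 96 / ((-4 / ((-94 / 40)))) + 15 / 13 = 73939 / 1235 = 59.87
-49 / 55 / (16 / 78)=-1911 / 440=-4.34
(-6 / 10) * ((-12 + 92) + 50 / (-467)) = -22386 / 467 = -47.94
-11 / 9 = -1.22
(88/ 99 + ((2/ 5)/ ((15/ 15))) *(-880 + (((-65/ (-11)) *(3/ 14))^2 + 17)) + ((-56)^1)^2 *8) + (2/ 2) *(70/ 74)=488560092311/ 19743570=24745.28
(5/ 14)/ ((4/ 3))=15/ 56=0.27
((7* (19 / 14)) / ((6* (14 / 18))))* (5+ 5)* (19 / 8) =48.35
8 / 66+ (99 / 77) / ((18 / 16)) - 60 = -13568 / 231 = -58.74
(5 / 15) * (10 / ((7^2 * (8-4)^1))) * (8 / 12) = 5 / 441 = 0.01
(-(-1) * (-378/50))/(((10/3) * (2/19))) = -10773/500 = -21.55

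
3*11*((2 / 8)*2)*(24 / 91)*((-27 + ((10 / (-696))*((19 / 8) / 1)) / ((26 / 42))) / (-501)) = 10770969 / 45834152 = 0.23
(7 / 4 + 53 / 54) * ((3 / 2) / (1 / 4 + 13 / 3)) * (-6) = -59 / 11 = -5.36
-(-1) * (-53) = -53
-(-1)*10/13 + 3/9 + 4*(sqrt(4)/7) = 613/273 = 2.25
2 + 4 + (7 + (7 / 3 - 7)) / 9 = 169 / 27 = 6.26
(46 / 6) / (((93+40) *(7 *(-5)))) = -23 / 13965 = -0.00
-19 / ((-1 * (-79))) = -19 / 79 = -0.24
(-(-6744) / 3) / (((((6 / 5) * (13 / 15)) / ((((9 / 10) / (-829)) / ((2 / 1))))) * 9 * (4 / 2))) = -1405 / 21554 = -0.07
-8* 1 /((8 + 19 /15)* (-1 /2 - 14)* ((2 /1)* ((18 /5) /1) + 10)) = 0.00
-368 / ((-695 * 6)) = 184 / 2085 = 0.09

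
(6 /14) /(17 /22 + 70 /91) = 0.28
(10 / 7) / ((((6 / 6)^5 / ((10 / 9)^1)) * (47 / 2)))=200 / 2961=0.07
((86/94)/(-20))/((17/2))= -0.01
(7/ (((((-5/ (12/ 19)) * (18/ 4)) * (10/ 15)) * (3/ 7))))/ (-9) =196/ 2565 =0.08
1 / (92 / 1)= 1 / 92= 0.01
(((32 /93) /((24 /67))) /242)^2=17956 /1139670081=0.00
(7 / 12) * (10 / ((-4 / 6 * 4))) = -35 / 16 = -2.19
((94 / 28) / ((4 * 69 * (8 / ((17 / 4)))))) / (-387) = -799 / 47851776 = -0.00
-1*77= -77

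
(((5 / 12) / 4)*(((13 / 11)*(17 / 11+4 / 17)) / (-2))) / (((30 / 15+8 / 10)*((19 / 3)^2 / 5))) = -1623375 / 332674496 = -0.00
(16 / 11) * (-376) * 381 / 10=-1146048 / 55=-20837.24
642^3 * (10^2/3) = 8820309600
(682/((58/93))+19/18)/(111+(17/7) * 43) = 3999695/787176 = 5.08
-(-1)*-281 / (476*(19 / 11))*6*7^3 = -454377 / 646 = -703.37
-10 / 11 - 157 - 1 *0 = -157.91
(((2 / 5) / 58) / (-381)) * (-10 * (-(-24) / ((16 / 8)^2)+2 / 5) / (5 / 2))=128 / 276225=0.00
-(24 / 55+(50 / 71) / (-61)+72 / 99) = -274434 / 238205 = -1.15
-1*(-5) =5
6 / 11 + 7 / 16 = 173 / 176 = 0.98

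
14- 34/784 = 5471/392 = 13.96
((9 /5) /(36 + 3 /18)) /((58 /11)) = 297 /31465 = 0.01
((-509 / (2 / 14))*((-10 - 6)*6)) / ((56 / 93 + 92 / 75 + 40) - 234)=-397630800 / 223399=-1779.91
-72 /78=-12 /13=-0.92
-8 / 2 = -4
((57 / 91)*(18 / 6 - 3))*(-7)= 0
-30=-30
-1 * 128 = -128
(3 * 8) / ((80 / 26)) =39 / 5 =7.80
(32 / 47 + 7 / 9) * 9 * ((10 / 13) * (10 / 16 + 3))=89465 / 2444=36.61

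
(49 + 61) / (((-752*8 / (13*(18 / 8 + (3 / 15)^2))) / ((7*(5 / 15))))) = -229229 / 180480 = -1.27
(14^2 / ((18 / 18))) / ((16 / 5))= 245 / 4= 61.25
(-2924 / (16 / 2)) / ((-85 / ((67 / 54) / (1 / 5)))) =2881 / 108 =26.68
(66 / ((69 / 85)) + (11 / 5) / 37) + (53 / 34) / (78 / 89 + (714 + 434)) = 240718960067 / 2958501500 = 81.37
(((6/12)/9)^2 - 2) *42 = -4529/54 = -83.87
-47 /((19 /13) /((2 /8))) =-611 /76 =-8.04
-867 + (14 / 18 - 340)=-10856 / 9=-1206.22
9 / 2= 4.50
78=78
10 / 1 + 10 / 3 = 40 / 3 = 13.33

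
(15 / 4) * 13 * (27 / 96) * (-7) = -12285 / 128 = -95.98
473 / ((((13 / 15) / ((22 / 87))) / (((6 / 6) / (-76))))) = -1.82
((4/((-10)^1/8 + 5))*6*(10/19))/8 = 8/19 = 0.42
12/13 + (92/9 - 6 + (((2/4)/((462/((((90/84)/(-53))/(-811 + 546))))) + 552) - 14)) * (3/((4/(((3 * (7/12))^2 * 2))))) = 768695928821/308495616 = 2491.76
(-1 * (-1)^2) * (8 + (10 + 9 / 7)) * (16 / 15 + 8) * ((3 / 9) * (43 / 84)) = -1462 / 49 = -29.84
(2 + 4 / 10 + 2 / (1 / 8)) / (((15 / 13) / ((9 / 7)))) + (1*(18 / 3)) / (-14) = 3513 / 175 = 20.07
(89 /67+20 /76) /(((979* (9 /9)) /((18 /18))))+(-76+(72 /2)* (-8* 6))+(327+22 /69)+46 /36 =-761240231375 /515954538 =-1475.40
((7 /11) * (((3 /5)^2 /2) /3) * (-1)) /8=-21 /4400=-0.00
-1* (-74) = 74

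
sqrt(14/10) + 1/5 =1/5 + sqrt(35)/5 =1.38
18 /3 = 6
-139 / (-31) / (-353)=-139 / 10943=-0.01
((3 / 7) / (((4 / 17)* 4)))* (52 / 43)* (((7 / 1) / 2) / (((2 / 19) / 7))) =88179 / 688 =128.17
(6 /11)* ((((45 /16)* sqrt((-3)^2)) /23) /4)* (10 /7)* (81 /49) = 164025 /1388464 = 0.12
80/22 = 40/11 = 3.64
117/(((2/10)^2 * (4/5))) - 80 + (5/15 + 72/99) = 472205/132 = 3577.31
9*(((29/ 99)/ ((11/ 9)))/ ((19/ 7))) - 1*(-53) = 123674/ 2299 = 53.79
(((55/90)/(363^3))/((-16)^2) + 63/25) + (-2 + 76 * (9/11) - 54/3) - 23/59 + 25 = 2048519177668547/29555048793600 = 69.31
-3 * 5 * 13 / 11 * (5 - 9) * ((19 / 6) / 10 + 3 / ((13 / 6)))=1327 / 11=120.64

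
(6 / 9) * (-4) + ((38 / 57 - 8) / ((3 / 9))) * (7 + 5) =-800 / 3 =-266.67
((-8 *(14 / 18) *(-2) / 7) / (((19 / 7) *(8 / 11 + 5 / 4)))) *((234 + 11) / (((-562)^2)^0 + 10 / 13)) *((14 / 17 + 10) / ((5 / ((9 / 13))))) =1931776 / 28101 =68.74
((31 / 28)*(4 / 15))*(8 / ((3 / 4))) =992 / 315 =3.15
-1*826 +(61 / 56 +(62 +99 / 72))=-21323 / 28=-761.54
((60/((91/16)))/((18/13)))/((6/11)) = 880/63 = 13.97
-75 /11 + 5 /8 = -545 /88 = -6.19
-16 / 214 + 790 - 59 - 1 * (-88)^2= -750399 / 107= -7013.07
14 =14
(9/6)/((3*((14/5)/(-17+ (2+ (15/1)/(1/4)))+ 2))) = 225/928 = 0.24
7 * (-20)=-140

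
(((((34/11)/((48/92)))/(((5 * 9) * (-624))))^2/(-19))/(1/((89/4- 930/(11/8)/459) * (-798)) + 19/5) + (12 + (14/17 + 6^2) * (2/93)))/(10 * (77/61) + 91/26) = 7679942467416020736503629/9679820617594428992570880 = 0.79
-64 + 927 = 863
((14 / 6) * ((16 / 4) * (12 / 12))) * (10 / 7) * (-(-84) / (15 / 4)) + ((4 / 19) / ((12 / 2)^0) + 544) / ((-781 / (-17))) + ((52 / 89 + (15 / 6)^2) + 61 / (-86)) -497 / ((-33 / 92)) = 1160000824517 / 681466236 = 1702.21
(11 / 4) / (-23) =-11 / 92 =-0.12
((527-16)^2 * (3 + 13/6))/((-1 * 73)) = -110887/6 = -18481.17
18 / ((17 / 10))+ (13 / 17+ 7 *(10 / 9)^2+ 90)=151463 / 1377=109.99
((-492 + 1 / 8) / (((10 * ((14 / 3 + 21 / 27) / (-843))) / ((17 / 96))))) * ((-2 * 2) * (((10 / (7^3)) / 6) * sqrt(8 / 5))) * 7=-11278497 * sqrt(10) / 153664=-232.10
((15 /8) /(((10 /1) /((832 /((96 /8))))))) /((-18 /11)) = -143 /18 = -7.94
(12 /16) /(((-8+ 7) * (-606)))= 1 /808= 0.00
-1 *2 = -2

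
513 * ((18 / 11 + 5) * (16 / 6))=99864 / 11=9078.55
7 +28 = 35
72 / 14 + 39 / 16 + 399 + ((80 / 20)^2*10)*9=1846.58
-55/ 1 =-55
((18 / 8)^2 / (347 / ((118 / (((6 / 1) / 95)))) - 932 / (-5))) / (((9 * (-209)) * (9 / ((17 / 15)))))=-1003 / 552189264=-0.00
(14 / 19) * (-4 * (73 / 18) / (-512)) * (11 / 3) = 5621 / 65664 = 0.09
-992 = -992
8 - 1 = 7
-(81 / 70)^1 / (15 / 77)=-5.94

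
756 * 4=3024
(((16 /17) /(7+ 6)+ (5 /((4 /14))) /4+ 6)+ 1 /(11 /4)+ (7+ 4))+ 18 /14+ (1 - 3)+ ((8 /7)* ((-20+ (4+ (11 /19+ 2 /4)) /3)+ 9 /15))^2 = 33331226523557 /77403526200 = 430.62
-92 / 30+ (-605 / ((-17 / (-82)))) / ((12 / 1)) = -41863 / 170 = -246.25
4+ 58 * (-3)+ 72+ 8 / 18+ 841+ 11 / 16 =744.13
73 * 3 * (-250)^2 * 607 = 8308312500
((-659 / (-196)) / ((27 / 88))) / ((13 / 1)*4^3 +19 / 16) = 231968 / 17636913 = 0.01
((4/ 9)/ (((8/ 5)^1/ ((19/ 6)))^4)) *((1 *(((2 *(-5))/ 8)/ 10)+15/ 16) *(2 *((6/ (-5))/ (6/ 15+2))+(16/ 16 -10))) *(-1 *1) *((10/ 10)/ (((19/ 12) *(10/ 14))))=390105625/ 7962624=48.99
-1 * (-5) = 5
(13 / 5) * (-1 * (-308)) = 4004 / 5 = 800.80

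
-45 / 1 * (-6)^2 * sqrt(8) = -3240 * sqrt(2) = -4582.05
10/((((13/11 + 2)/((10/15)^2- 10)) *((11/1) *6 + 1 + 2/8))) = -7568/16947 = -0.45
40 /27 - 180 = -4820 /27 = -178.52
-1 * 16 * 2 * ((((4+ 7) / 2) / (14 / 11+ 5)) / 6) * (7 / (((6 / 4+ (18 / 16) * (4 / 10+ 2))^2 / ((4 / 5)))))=-19360 / 13041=-1.48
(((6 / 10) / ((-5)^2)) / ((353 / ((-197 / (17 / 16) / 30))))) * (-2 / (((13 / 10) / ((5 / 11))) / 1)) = 6304 / 21453575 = 0.00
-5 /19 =-0.26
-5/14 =-0.36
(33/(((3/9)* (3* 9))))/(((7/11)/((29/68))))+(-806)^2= 927683717/1428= 649638.46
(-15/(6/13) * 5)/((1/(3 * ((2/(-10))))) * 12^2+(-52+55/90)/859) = 502515/742361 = 0.68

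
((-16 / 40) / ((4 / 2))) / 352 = -1 / 1760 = -0.00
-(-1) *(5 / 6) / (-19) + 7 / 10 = 187 / 285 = 0.66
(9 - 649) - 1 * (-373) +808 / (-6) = -1205 / 3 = -401.67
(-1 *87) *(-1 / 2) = 87 / 2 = 43.50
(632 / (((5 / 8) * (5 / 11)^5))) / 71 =814273856 / 1109375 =733.99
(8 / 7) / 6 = 4 / 21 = 0.19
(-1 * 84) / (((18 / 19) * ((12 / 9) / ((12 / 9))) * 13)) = -266 / 39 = -6.82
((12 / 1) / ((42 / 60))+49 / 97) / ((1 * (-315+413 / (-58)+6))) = -695014 / 12449465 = -0.06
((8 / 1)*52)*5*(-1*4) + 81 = -8239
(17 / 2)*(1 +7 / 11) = 153 / 11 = 13.91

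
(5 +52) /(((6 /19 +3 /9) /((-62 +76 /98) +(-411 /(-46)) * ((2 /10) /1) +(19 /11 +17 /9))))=-22483650019 /4586890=-4901.72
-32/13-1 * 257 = -259.46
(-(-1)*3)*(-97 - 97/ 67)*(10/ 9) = -65960/ 201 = -328.16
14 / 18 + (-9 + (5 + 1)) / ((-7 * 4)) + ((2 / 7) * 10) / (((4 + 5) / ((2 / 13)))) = 437 / 468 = 0.93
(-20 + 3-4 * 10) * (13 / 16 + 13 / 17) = -24453 / 272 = -89.90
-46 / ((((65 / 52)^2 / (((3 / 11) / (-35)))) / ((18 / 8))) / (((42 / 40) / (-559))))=-3726 / 3843125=-0.00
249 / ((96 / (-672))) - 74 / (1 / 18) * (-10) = 11577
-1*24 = -24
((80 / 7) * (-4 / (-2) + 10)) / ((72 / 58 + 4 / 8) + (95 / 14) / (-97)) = 168780 / 2057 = 82.05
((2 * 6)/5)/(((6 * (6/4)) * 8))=1/30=0.03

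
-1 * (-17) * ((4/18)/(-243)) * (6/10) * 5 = -0.05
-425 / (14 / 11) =-4675 / 14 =-333.93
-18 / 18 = -1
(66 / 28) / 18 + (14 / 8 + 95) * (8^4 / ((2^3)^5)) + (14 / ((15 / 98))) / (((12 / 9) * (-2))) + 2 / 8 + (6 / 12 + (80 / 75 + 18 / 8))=-60509 / 3360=-18.01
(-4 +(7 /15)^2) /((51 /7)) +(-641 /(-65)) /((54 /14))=101318 /49725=2.04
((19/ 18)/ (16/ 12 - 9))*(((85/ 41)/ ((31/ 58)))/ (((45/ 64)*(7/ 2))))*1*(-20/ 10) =2397952/ 5525037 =0.43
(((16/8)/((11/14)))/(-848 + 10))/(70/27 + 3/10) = -3780/3599629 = -0.00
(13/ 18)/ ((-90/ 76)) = -247/ 405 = -0.61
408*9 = 3672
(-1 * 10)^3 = -1000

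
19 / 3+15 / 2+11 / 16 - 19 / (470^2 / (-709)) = 38653477 / 2650800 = 14.58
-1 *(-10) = 10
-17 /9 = -1.89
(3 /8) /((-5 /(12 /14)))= -9 /140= -0.06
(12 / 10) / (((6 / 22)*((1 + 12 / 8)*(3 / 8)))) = 352 / 75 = 4.69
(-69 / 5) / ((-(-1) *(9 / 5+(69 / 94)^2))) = -203228 / 34443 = -5.90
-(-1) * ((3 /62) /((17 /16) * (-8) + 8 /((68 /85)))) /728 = 0.00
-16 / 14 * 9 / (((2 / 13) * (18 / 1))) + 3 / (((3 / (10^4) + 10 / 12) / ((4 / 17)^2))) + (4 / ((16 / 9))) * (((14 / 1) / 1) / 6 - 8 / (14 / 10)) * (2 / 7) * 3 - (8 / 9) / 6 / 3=-578594487635 / 57372696738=-10.08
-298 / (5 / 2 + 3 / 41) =-24436 / 211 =-115.81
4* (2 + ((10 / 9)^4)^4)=54824161510814728 / 1853020188851841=29.59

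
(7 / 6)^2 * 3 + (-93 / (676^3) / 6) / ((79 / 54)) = 298953239713 / 73213038912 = 4.08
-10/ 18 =-5/ 9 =-0.56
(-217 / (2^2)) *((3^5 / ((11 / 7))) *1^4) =-369117 / 44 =-8389.02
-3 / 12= -1 / 4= -0.25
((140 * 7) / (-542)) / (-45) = 0.04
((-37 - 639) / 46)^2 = 114244 / 529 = 215.96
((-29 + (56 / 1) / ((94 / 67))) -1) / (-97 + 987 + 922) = 233 / 42582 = 0.01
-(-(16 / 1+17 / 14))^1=17.21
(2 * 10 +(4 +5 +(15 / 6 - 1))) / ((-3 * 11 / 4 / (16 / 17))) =-1952 / 561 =-3.48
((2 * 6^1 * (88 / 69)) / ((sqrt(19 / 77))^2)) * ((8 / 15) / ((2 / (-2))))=-216832 / 6555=-33.08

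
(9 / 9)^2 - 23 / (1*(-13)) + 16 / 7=460 / 91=5.05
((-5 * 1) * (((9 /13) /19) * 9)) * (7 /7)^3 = -405 /247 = -1.64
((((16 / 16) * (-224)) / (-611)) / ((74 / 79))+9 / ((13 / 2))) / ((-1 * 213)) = -40150 / 4815291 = -0.01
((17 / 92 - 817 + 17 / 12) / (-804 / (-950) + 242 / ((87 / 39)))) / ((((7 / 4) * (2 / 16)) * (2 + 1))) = -442866250 / 38967957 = -11.36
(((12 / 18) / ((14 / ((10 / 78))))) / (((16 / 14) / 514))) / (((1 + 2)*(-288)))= -1285 / 404352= -0.00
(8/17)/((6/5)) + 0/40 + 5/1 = 275/51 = 5.39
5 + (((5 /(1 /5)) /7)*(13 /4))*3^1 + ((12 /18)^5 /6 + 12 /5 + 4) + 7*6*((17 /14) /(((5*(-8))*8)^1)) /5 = 377307667 /8164800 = 46.21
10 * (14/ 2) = 70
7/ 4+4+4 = 39/ 4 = 9.75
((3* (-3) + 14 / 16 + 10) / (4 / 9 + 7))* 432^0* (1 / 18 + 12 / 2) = 1635 / 1072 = 1.53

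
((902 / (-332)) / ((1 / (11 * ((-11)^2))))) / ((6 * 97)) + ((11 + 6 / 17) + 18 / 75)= 220887899 / 41060100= 5.38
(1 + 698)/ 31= 699/ 31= 22.55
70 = 70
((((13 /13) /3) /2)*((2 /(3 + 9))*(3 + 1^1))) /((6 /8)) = 4 /27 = 0.15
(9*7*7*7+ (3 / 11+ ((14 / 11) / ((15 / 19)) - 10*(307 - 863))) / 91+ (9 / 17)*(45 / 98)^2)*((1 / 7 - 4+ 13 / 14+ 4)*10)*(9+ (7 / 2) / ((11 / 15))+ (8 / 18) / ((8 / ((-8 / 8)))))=534732686577365 / 1155692538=462694.59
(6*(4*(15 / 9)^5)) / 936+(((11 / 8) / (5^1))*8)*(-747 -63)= -1781.67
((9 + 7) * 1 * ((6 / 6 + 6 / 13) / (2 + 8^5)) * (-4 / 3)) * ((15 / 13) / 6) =-304 / 1661439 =-0.00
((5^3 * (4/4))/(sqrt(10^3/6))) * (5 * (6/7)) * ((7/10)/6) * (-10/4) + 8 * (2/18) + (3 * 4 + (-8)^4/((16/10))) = 23156/9 - 25 * sqrt(15)/8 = 2560.79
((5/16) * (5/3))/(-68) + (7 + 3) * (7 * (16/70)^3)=3311711/3998400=0.83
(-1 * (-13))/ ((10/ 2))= 13/ 5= 2.60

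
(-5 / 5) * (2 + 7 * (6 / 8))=-29 / 4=-7.25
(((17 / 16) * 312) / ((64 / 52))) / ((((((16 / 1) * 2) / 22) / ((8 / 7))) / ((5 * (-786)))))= -186299685 / 224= -831695.02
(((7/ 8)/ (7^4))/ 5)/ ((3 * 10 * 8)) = 1/ 3292800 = 0.00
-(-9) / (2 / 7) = 31.50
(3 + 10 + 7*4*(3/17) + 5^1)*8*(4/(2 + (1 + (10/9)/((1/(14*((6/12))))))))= 68.11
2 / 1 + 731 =733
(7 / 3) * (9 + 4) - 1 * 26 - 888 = -2651 / 3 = -883.67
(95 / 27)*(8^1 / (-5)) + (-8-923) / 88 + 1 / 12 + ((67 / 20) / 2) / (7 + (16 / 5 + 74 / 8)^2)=-16.12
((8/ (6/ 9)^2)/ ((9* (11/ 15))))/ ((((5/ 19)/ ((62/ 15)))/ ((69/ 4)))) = 738.93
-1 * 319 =-319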